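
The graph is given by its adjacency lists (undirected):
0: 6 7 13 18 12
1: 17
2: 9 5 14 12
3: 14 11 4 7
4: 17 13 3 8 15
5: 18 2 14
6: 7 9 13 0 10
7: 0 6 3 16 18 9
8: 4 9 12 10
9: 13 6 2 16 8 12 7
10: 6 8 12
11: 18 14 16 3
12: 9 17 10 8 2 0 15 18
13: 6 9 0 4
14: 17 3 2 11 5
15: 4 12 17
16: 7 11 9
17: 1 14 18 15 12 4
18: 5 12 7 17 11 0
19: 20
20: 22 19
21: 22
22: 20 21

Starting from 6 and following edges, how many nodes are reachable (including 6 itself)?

BFS from 6 visits: 6, 7, 9, 13, 0, 10, 3, 16, 18, 2, 8, 12, 4, 14, 11, 5, 17, 15, 1
Reachable nodes: 19 of 23 total.

19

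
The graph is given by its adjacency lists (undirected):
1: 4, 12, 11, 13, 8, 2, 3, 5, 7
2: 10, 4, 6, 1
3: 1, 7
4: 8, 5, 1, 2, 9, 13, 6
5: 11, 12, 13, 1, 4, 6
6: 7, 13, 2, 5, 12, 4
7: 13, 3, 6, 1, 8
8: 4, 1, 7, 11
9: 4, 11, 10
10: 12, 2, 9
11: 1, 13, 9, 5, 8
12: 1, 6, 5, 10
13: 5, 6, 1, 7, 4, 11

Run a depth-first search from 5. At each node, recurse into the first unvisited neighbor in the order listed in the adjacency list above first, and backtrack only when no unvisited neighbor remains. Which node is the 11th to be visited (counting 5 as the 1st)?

12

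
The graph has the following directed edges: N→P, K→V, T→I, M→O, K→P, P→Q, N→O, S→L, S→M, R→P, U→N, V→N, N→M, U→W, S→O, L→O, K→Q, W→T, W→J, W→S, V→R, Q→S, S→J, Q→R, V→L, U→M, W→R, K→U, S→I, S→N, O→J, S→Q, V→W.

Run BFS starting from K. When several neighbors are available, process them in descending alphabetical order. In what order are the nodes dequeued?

Visit K; enqueue V, U, Q, P → queue [V, U, Q, P]
Visit V; enqueue W, R, N, L → queue [U, Q, P, W, R, N, L]
Visit U; enqueue M → queue [Q, P, W, R, N, L, M]
Visit Q; enqueue S → queue [P, W, R, N, L, M, S]
Visit P → queue [W, R, N, L, M, S]
Visit W; enqueue T, J → queue [R, N, L, M, S, T, J]
Visit R → queue [N, L, M, S, T, J]
Visit N; enqueue O → queue [L, M, S, T, J, O]
Visit L → queue [M, S, T, J, O]
Visit M → queue [S, T, J, O]
Visit S; enqueue I → queue [T, J, O, I]
Visit T → queue [J, O, I]
Visit J → queue [O, I]
Visit O → queue [I]
Visit I → queue []

K -> V -> U -> Q -> P -> W -> R -> N -> L -> M -> S -> T -> J -> O -> I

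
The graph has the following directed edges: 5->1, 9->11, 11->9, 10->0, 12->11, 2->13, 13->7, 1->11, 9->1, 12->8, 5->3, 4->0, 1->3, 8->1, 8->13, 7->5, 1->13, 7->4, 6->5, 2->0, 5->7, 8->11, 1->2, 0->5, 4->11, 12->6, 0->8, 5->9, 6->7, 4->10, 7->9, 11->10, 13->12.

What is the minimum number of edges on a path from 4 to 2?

Level 0: 4
Level 1: 0, 10, 11
Level 2: 5, 8, 9
Level 3: 1, 3, 7, 13
Level 4: 2, 12
Level 5: 6
2 first appears at level 4.

4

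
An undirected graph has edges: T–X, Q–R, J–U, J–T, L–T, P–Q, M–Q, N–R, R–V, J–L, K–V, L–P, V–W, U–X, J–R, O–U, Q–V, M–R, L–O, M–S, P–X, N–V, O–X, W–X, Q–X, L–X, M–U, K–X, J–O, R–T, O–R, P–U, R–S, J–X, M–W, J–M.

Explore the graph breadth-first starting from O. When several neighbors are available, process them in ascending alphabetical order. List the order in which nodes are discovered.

O, J, L, R, U, X, M, T, P, N, Q, S, V, K, W

Visit O; enqueue J, L, R, U, X → queue [J, L, R, U, X]
Visit J; enqueue M, T → queue [L, R, U, X, M, T]
Visit L; enqueue P → queue [R, U, X, M, T, P]
Visit R; enqueue N, Q, S, V → queue [U, X, M, T, P, N, Q, S, V]
Visit U → queue [X, M, T, P, N, Q, S, V]
Visit X; enqueue K, W → queue [M, T, P, N, Q, S, V, K, W]
Visit M → queue [T, P, N, Q, S, V, K, W]
Visit T → queue [P, N, Q, S, V, K, W]
Visit P → queue [N, Q, S, V, K, W]
Visit N → queue [Q, S, V, K, W]
Visit Q → queue [S, V, K, W]
Visit S → queue [V, K, W]
Visit V → queue [K, W]
Visit K → queue [W]
Visit W → queue []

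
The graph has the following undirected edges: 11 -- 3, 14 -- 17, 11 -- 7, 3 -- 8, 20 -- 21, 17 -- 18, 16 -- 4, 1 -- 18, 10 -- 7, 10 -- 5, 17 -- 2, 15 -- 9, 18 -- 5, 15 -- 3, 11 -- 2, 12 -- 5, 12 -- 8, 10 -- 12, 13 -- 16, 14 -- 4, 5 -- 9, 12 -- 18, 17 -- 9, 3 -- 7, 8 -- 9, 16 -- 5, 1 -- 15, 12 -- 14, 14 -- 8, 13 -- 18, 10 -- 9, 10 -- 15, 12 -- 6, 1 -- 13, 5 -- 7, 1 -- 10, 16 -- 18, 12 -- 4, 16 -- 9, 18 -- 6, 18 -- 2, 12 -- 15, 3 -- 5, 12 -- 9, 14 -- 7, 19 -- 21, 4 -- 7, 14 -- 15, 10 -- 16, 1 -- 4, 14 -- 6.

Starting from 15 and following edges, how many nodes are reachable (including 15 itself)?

18

BFS from 15 visits: 15, 1, 3, 9, 10, 12, 14, 4, 13, 18, 5, 7, 8, 11, 16, 17, 6, 2
Reachable nodes: 18 of 21 total.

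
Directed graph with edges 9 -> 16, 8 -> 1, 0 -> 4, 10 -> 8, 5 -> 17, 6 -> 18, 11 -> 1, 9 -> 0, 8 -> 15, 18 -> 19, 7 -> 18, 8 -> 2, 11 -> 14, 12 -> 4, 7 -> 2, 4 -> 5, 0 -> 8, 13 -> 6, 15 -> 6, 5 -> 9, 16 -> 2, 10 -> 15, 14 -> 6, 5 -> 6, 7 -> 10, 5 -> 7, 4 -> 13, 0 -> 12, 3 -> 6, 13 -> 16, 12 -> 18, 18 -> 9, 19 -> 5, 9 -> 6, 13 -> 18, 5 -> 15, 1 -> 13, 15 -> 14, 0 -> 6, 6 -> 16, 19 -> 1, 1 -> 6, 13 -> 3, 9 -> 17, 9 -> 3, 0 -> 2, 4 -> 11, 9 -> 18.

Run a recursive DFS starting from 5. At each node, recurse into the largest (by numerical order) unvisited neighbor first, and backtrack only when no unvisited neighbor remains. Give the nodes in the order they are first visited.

5, 17, 15, 14, 6, 18, 19, 1, 13, 16, 2, 3, 9, 0, 12, 4, 11, 8, 7, 10

Visit 5
5 → 17
5 → 15
15 → 14
14 → 6
6 → 18
18 → 19
19 → 1
1 → 13
13 → 16
16 → 2
13 → 3
18 → 9
9 → 0
0 → 12
12 → 4
4 → 11
0 → 8
5 → 7
7 → 10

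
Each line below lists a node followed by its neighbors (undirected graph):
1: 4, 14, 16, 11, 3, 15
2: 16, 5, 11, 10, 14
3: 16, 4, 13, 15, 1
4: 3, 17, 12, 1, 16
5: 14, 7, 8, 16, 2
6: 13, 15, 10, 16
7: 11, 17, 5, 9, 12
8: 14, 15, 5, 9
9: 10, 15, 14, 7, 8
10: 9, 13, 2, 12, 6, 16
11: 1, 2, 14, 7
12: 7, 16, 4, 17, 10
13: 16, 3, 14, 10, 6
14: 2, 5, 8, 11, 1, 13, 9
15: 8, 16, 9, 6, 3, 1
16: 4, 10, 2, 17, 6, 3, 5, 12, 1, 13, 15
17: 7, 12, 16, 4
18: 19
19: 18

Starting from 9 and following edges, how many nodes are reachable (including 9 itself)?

BFS from 9 visits: 9, 7, 8, 10, 14, 15, 5, 11, 12, 17, 2, 6, 13, 16, 1, 3, 4
Reachable nodes: 17 of 19 total.

17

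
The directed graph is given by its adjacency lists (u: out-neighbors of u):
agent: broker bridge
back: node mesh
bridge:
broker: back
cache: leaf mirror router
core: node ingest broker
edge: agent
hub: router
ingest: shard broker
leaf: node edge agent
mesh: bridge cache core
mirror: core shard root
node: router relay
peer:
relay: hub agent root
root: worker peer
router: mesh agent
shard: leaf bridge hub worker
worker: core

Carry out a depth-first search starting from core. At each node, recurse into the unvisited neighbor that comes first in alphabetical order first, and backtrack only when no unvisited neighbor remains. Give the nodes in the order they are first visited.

core → broker → back → mesh → bridge → cache → leaf → agent → edge → node → relay → hub → router → root → peer → worker → mirror → shard → ingest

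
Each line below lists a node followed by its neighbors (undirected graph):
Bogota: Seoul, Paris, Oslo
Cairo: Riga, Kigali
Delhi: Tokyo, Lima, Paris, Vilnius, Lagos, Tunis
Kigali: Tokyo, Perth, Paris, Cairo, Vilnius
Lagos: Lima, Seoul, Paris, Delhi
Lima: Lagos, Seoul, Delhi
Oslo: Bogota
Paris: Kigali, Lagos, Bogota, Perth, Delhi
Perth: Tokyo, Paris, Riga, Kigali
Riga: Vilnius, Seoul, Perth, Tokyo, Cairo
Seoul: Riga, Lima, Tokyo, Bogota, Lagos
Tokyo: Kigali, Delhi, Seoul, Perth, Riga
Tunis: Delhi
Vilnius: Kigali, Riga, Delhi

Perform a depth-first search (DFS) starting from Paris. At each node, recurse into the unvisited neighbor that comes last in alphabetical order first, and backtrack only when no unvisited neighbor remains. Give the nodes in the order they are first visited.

Visit Paris
Paris → Perth
Perth → Tokyo
Tokyo → Seoul
Seoul → Riga
Riga → Vilnius
Vilnius → Kigali
Kigali → Cairo
Vilnius → Delhi
Delhi → Tunis
Delhi → Lima
Lima → Lagos
Seoul → Bogota
Bogota → Oslo

Paris → Perth → Tokyo → Seoul → Riga → Vilnius → Kigali → Cairo → Delhi → Tunis → Lima → Lagos → Bogota → Oslo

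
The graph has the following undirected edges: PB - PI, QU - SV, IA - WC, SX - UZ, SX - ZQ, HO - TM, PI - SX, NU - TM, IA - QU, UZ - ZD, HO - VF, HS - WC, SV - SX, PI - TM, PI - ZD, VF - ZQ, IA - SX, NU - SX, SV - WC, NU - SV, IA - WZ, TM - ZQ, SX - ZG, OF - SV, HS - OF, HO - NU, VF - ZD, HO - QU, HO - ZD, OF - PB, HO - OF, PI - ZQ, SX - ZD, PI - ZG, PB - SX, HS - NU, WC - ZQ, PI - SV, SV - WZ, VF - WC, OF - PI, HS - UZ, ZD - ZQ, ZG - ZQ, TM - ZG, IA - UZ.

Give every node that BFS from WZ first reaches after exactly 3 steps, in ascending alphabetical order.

Level 0: WZ
Level 1: IA, SV
Level 2: NU, OF, PI, QU, SX, UZ, WC
Level 3: HO, HS, PB, TM, VF, ZD, ZG, ZQ

HO, HS, PB, TM, VF, ZD, ZG, ZQ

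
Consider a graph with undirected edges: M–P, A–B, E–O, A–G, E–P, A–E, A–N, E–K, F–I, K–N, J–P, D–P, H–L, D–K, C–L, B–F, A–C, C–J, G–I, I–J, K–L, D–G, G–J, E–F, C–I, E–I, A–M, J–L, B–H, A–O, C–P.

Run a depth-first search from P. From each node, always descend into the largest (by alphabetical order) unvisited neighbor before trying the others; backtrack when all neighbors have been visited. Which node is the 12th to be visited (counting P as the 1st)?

D

Visit P
P → M
M → A
A → O
O → E
E → K
K → N
K → L
L → J
J → I
I → G
G → D
I → F
F → B
B → H
I → C

Visit order: P, M, A, O, E, K, N, L, J, I, G, D, F, B, H, C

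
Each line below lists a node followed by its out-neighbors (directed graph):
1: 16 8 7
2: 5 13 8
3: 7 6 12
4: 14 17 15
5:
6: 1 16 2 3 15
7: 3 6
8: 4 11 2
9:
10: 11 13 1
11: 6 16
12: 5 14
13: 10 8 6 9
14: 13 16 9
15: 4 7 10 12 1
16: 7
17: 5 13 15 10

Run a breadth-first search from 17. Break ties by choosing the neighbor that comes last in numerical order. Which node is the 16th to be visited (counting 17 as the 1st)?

16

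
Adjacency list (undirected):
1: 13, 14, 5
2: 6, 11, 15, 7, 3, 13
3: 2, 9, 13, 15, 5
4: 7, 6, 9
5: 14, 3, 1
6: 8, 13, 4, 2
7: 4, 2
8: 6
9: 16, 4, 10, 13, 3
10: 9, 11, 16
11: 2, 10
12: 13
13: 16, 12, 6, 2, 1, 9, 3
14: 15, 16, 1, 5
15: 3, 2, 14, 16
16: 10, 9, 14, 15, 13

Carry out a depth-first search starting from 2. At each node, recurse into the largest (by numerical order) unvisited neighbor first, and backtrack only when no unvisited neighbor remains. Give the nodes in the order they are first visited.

2 -> 15 -> 16 -> 14 -> 5 -> 3 -> 13 -> 12 -> 9 -> 10 -> 11 -> 4 -> 7 -> 6 -> 8 -> 1

Visit 2
2 → 15
15 → 16
16 → 14
14 → 5
5 → 3
3 → 13
13 → 12
13 → 9
9 → 10
10 → 11
9 → 4
4 → 7
4 → 6
6 → 8
13 → 1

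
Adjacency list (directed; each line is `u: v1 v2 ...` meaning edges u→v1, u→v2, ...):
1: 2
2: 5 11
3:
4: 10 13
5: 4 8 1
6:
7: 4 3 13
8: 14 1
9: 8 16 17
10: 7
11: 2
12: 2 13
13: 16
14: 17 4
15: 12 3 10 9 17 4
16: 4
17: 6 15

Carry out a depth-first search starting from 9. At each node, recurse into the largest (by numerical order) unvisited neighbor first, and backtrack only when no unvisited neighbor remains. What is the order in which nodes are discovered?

Visit 9
9 → 17
17 → 15
15 → 12
12 → 13
13 → 16
16 → 4
4 → 10
10 → 7
7 → 3
12 → 2
2 → 11
2 → 5
5 → 8
8 → 14
8 → 1
17 → 6

9, 17, 15, 12, 13, 16, 4, 10, 7, 3, 2, 11, 5, 8, 14, 1, 6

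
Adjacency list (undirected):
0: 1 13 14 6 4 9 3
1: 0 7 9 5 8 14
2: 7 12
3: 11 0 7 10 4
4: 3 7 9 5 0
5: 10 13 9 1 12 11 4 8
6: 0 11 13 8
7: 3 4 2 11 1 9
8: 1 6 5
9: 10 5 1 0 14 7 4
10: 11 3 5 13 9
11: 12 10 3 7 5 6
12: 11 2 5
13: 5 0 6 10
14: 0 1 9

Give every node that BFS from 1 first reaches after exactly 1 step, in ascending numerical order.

0, 5, 7, 8, 9, 14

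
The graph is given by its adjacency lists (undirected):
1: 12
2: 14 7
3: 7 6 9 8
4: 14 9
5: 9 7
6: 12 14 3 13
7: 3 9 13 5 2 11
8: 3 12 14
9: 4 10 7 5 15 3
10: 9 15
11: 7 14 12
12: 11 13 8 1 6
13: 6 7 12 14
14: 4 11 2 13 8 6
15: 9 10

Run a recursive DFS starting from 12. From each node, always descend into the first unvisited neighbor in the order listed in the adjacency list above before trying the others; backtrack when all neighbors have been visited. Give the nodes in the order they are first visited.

Visit 12
12 → 11
11 → 7
7 → 3
3 → 6
6 → 14
14 → 4
4 → 9
9 → 10
10 → 15
9 → 5
14 → 2
14 → 13
14 → 8
12 → 1

12 -> 11 -> 7 -> 3 -> 6 -> 14 -> 4 -> 9 -> 10 -> 15 -> 5 -> 2 -> 13 -> 8 -> 1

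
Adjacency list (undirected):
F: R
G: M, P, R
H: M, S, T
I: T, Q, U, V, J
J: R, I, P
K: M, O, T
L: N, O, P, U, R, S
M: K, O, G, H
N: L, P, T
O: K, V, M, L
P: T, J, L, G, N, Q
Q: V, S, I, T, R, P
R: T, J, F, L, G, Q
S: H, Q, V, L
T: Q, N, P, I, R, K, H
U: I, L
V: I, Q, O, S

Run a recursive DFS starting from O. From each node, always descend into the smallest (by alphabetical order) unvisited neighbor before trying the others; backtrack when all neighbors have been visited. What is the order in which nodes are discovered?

Visit O
O → K
K → M
M → G
G → P
P → J
J → I
I → Q
Q → R
R → F
R → L
L → N
N → T
T → H
H → S
S → V
L → U

O K M G P J I Q R F L N T H S V U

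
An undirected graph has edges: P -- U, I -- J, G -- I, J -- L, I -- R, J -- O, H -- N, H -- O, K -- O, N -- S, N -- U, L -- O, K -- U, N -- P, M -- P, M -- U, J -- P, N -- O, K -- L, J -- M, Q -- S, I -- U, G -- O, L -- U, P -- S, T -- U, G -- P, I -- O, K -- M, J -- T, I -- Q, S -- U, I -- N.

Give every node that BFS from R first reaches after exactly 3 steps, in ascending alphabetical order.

Level 0: R
Level 1: I
Level 2: G, J, N, O, Q, U
Level 3: H, K, L, M, P, S, T

H, K, L, M, P, S, T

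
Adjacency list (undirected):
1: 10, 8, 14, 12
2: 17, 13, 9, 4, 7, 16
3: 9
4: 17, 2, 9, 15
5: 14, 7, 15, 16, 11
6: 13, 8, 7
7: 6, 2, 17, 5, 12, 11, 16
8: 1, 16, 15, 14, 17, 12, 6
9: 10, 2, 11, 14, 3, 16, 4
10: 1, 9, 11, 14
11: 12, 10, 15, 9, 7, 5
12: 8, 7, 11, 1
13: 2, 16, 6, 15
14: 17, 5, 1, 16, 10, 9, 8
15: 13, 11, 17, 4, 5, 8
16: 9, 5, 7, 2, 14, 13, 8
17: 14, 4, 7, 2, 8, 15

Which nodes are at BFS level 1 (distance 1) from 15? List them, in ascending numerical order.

4, 5, 8, 11, 13, 17

Level 0: 15
Level 1: 4, 5, 8, 11, 13, 17
Level 2: 1, 2, 6, 7, 9, 10, 12, 14, 16
Level 3: 3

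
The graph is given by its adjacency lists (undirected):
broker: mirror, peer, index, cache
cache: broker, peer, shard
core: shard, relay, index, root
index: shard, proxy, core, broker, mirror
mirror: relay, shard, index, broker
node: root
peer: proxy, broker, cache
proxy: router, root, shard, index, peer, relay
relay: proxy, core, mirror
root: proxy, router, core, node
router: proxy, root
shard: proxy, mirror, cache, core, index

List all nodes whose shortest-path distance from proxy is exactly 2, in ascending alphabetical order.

broker, cache, core, mirror, node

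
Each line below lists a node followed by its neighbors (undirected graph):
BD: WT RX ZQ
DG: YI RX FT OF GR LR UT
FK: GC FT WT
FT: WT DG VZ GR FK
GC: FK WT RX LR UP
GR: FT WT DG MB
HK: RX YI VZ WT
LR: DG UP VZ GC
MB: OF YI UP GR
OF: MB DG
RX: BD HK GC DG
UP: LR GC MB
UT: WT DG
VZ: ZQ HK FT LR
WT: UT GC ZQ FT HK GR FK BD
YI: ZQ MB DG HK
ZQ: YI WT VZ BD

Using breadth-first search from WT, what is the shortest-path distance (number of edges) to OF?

3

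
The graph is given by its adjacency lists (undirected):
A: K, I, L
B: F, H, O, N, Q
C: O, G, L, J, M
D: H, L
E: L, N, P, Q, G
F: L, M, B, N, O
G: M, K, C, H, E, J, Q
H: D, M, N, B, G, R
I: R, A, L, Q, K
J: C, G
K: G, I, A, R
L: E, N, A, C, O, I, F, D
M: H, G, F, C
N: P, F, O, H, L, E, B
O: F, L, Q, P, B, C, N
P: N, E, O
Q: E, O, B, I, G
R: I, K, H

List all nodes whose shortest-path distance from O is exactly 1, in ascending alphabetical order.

B, C, F, L, N, P, Q

Level 0: O
Level 1: B, C, F, L, N, P, Q
Level 2: A, D, E, G, H, I, J, M
Level 3: K, R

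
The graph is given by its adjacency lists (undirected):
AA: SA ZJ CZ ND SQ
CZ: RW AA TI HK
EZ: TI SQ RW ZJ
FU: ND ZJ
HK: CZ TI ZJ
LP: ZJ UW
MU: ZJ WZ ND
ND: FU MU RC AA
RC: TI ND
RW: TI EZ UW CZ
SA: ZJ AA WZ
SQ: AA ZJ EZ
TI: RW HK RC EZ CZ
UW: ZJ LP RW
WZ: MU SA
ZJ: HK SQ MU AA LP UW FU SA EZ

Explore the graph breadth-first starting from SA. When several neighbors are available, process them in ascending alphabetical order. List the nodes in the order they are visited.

SA -> AA -> WZ -> ZJ -> CZ -> ND -> SQ -> MU -> EZ -> FU -> HK -> LP -> UW -> RW -> TI -> RC

Visit SA; enqueue AA, WZ, ZJ → queue [AA, WZ, ZJ]
Visit AA; enqueue CZ, ND, SQ → queue [WZ, ZJ, CZ, ND, SQ]
Visit WZ; enqueue MU → queue [ZJ, CZ, ND, SQ, MU]
Visit ZJ; enqueue EZ, FU, HK, LP, UW → queue [CZ, ND, SQ, MU, EZ, FU, HK, LP, UW]
Visit CZ; enqueue RW, TI → queue [ND, SQ, MU, EZ, FU, HK, LP, UW, RW, TI]
Visit ND; enqueue RC → queue [SQ, MU, EZ, FU, HK, LP, UW, RW, TI, RC]
Visit SQ → queue [MU, EZ, FU, HK, LP, UW, RW, TI, RC]
Visit MU → queue [EZ, FU, HK, LP, UW, RW, TI, RC]
Visit EZ → queue [FU, HK, LP, UW, RW, TI, RC]
Visit FU → queue [HK, LP, UW, RW, TI, RC]
Visit HK → queue [LP, UW, RW, TI, RC]
Visit LP → queue [UW, RW, TI, RC]
Visit UW → queue [RW, TI, RC]
Visit RW → queue [TI, RC]
Visit TI → queue [RC]
Visit RC → queue []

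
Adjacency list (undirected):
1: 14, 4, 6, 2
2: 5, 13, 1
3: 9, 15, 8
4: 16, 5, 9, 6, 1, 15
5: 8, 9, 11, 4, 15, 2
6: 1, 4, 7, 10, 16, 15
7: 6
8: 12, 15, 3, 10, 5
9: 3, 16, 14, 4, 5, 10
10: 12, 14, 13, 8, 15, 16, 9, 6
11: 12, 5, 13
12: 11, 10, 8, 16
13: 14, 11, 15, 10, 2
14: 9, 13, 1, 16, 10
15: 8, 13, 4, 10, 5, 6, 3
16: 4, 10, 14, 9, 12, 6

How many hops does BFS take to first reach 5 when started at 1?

2

Level 0: 1
Level 1: 2, 4, 6, 14
Level 2: 5, 7, 9, 10, 13, 15, 16
Level 3: 3, 8, 11, 12
5 first appears at level 2.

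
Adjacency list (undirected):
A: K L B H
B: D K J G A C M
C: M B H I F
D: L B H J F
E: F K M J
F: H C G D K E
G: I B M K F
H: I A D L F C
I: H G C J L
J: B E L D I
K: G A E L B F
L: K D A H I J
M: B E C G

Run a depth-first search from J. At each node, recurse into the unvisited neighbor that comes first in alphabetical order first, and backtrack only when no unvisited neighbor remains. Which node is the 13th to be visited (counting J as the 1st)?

M

Visit J
J → B
B → A
A → H
H → C
C → F
F → D
D → L
L → I
I → G
G → K
K → E
E → M

Visit order: J, B, A, H, C, F, D, L, I, G, K, E, M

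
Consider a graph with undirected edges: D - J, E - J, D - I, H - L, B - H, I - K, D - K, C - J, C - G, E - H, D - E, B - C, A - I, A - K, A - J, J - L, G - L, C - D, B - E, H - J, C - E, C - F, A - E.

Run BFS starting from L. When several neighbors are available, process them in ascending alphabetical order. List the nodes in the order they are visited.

L -> G -> H -> J -> C -> B -> E -> A -> D -> F -> I -> K

Visit L; enqueue G, H, J → queue [G, H, J]
Visit G; enqueue C → queue [H, J, C]
Visit H; enqueue B, E → queue [J, C, B, E]
Visit J; enqueue A, D → queue [C, B, E, A, D]
Visit C; enqueue F → queue [B, E, A, D, F]
Visit B → queue [E, A, D, F]
Visit E → queue [A, D, F]
Visit A; enqueue I, K → queue [D, F, I, K]
Visit D → queue [F, I, K]
Visit F → queue [I, K]
Visit I → queue [K]
Visit K → queue []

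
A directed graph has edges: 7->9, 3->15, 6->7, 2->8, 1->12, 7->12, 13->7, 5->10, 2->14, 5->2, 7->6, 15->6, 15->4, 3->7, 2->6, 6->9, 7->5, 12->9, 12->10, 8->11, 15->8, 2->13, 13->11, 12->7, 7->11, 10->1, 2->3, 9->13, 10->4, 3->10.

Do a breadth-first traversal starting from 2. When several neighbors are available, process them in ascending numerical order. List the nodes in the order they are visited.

2 3 6 8 13 14 7 10 15 9 11 5 12 1 4

Visit 2; enqueue 3, 6, 8, 13, 14 → queue [3, 6, 8, 13, 14]
Visit 3; enqueue 7, 10, 15 → queue [6, 8, 13, 14, 7, 10, 15]
Visit 6; enqueue 9 → queue [8, 13, 14, 7, 10, 15, 9]
Visit 8; enqueue 11 → queue [13, 14, 7, 10, 15, 9, 11]
Visit 13 → queue [14, 7, 10, 15, 9, 11]
Visit 14 → queue [7, 10, 15, 9, 11]
Visit 7; enqueue 5, 12 → queue [10, 15, 9, 11, 5, 12]
Visit 10; enqueue 1, 4 → queue [15, 9, 11, 5, 12, 1, 4]
Visit 15 → queue [9, 11, 5, 12, 1, 4]
Visit 9 → queue [11, 5, 12, 1, 4]
Visit 11 → queue [5, 12, 1, 4]
Visit 5 → queue [12, 1, 4]
Visit 12 → queue [1, 4]
Visit 1 → queue [4]
Visit 4 → queue []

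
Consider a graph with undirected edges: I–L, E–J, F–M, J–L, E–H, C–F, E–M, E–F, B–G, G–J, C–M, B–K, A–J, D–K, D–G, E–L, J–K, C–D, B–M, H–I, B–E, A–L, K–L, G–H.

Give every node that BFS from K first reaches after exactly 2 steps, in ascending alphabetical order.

A, C, E, G, I, M

Level 0: K
Level 1: B, D, J, L
Level 2: A, C, E, G, I, M
Level 3: F, H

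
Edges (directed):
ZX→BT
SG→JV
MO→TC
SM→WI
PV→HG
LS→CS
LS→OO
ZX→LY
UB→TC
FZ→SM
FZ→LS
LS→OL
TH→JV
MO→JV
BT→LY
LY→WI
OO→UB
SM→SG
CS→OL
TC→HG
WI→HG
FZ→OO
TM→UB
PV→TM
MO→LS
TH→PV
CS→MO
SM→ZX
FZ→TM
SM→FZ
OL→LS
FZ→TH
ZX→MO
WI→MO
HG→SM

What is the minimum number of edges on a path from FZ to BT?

Level 0: FZ
Level 1: LS, OO, SM, TH, TM
Level 2: CS, JV, OL, PV, SG, UB, WI, ZX
Level 3: BT, HG, LY, MO, TC
BT first appears at level 3.

3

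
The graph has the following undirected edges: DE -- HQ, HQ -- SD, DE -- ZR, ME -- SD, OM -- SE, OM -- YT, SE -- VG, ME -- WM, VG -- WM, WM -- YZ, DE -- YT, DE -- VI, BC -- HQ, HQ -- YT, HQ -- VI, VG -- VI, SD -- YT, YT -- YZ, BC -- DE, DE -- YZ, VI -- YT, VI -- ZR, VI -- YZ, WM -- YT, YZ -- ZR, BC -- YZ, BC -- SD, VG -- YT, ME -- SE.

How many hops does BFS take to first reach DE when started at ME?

3

Level 0: ME
Level 1: SD, SE, WM
Level 2: BC, HQ, OM, VG, YT, YZ
Level 3: DE, VI, ZR
DE first appears at level 3.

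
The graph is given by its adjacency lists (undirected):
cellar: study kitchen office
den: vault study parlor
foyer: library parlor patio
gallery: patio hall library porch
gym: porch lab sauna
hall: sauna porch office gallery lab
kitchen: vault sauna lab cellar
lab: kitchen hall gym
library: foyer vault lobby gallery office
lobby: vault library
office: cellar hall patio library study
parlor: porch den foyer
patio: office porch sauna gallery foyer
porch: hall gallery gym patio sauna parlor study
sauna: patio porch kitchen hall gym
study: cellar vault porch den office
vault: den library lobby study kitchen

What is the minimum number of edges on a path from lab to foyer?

Level 0: lab
Level 1: gym, hall, kitchen
Level 2: cellar, gallery, office, porch, sauna, vault
Level 3: den, library, lobby, parlor, patio, study
Level 4: foyer
foyer first appears at level 4.

4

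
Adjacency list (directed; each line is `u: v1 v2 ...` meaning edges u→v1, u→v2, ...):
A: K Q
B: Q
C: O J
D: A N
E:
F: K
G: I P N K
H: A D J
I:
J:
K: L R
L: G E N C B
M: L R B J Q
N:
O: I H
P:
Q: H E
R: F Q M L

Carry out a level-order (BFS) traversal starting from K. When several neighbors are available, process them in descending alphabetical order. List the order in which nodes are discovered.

K → R → L → Q → M → F → N → G → E → C → B → H → J → P → I → O → D → A

Visit K; enqueue R, L → queue [R, L]
Visit R; enqueue Q, M, F → queue [L, Q, M, F]
Visit L; enqueue N, G, E, C, B → queue [Q, M, F, N, G, E, C, B]
Visit Q; enqueue H → queue [M, F, N, G, E, C, B, H]
Visit M; enqueue J → queue [F, N, G, E, C, B, H, J]
Visit F → queue [N, G, E, C, B, H, J]
Visit N → queue [G, E, C, B, H, J]
Visit G; enqueue P, I → queue [E, C, B, H, J, P, I]
Visit E → queue [C, B, H, J, P, I]
Visit C; enqueue O → queue [B, H, J, P, I, O]
Visit B → queue [H, J, P, I, O]
Visit H; enqueue D, A → queue [J, P, I, O, D, A]
Visit J → queue [P, I, O, D, A]
Visit P → queue [I, O, D, A]
Visit I → queue [O, D, A]
Visit O → queue [D, A]
Visit D → queue [A]
Visit A → queue []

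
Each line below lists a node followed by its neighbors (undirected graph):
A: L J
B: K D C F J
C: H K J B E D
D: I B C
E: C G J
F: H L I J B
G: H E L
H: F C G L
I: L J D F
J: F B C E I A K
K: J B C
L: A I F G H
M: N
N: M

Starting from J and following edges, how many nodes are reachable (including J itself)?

BFS from J visits: J, K, I, F, E, C, B, A, L, D, H, G
Reachable nodes: 12 of 14 total.

12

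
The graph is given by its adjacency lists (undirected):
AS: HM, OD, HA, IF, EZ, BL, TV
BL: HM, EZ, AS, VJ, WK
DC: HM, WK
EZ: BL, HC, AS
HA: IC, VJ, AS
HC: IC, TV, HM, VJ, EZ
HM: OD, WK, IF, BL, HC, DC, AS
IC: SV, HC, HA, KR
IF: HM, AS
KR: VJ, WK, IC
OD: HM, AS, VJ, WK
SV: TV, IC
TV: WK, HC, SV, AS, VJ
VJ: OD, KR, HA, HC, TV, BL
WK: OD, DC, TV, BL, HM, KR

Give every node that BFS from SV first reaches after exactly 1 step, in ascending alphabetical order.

Level 0: SV
Level 1: IC, TV
Level 2: AS, HA, HC, KR, VJ, WK
Level 3: BL, DC, EZ, HM, IF, OD

IC, TV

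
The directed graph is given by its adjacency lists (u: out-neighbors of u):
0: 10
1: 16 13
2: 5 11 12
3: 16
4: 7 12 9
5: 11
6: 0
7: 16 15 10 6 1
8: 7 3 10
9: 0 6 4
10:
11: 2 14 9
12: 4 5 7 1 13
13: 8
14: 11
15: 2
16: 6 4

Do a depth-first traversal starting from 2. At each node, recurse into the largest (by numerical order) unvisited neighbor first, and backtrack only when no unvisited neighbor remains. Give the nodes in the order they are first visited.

2 12 13 8 10 7 16 6 0 4 9 15 1 3 5 11 14

Visit 2
2 → 12
12 → 13
13 → 8
8 → 10
8 → 7
7 → 16
16 → 6
6 → 0
16 → 4
4 → 9
7 → 15
7 → 1
8 → 3
12 → 5
5 → 11
11 → 14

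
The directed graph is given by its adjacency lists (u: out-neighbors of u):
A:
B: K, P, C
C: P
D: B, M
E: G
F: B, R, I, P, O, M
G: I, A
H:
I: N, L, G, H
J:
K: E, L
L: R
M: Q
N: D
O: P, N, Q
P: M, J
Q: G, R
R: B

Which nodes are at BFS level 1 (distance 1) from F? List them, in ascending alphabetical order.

B, I, M, O, P, R

Level 0: F
Level 1: B, I, M, O, P, R
Level 2: C, G, H, J, K, L, N, Q
Level 3: A, D, E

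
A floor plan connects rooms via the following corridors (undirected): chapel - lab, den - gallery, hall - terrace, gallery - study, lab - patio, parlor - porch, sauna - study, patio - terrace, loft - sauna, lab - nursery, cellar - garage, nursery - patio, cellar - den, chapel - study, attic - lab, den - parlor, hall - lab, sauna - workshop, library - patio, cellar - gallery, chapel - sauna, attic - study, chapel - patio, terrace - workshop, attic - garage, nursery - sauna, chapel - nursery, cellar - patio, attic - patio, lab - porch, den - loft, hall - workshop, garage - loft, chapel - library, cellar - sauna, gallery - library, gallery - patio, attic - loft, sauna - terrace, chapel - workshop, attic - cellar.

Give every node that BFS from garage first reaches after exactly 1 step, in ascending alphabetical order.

attic, cellar, loft

Level 0: garage
Level 1: attic, cellar, loft
Level 2: den, gallery, lab, patio, sauna, study
Level 3: chapel, hall, library, nursery, parlor, porch, terrace, workshop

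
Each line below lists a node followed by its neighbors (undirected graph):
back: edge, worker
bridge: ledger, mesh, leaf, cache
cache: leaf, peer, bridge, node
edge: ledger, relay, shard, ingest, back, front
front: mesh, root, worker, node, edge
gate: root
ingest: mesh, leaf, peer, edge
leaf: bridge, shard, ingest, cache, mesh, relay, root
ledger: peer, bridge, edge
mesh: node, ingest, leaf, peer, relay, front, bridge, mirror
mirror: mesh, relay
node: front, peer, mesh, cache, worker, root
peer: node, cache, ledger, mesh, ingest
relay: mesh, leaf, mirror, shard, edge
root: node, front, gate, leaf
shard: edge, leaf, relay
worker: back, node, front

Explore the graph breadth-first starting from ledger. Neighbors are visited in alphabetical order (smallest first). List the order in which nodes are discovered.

ledger, bridge, edge, peer, cache, leaf, mesh, back, front, ingest, relay, shard, node, root, mirror, worker, gate

Visit ledger; enqueue bridge, edge, peer → queue [bridge, edge, peer]
Visit bridge; enqueue cache, leaf, mesh → queue [edge, peer, cache, leaf, mesh]
Visit edge; enqueue back, front, ingest, relay, shard → queue [peer, cache, leaf, mesh, back, front, ingest, relay, shard]
Visit peer; enqueue node → queue [cache, leaf, mesh, back, front, ingest, relay, shard, node]
Visit cache → queue [leaf, mesh, back, front, ingest, relay, shard, node]
Visit leaf; enqueue root → queue [mesh, back, front, ingest, relay, shard, node, root]
Visit mesh; enqueue mirror → queue [back, front, ingest, relay, shard, node, root, mirror]
Visit back; enqueue worker → queue [front, ingest, relay, shard, node, root, mirror, worker]
Visit front → queue [ingest, relay, shard, node, root, mirror, worker]
Visit ingest → queue [relay, shard, node, root, mirror, worker]
Visit relay → queue [shard, node, root, mirror, worker]
Visit shard → queue [node, root, mirror, worker]
Visit node → queue [root, mirror, worker]
Visit root; enqueue gate → queue [mirror, worker, gate]
Visit mirror → queue [worker, gate]
Visit worker → queue [gate]
Visit gate → queue []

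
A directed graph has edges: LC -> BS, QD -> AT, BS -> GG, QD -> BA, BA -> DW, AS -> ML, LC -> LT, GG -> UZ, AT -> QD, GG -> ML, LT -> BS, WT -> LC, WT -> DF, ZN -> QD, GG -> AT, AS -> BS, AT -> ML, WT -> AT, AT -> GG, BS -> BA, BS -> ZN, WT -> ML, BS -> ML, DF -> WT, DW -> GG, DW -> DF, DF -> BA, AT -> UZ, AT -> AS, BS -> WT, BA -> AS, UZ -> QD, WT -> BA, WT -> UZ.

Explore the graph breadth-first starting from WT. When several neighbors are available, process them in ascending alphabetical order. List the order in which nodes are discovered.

WT, AT, BA, DF, LC, ML, UZ, AS, GG, QD, DW, BS, LT, ZN

Visit WT; enqueue AT, BA, DF, LC, ML, UZ → queue [AT, BA, DF, LC, ML, UZ]
Visit AT; enqueue AS, GG, QD → queue [BA, DF, LC, ML, UZ, AS, GG, QD]
Visit BA; enqueue DW → queue [DF, LC, ML, UZ, AS, GG, QD, DW]
Visit DF → queue [LC, ML, UZ, AS, GG, QD, DW]
Visit LC; enqueue BS, LT → queue [ML, UZ, AS, GG, QD, DW, BS, LT]
Visit ML → queue [UZ, AS, GG, QD, DW, BS, LT]
Visit UZ → queue [AS, GG, QD, DW, BS, LT]
Visit AS → queue [GG, QD, DW, BS, LT]
Visit GG → queue [QD, DW, BS, LT]
Visit QD → queue [DW, BS, LT]
Visit DW → queue [BS, LT]
Visit BS; enqueue ZN → queue [LT, ZN]
Visit LT → queue [ZN]
Visit ZN → queue []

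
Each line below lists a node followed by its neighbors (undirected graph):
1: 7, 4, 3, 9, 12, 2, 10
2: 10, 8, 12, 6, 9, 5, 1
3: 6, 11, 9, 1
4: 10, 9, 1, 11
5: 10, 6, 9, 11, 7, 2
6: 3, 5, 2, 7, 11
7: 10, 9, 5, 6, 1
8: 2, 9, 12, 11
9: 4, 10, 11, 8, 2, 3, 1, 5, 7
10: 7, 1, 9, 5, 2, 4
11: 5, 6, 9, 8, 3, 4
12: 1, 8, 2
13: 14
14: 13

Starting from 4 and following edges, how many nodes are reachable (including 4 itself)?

12

BFS from 4 visits: 4, 10, 9, 1, 11, 7, 5, 2, 8, 3, 12, 6
Reachable nodes: 12 of 14 total.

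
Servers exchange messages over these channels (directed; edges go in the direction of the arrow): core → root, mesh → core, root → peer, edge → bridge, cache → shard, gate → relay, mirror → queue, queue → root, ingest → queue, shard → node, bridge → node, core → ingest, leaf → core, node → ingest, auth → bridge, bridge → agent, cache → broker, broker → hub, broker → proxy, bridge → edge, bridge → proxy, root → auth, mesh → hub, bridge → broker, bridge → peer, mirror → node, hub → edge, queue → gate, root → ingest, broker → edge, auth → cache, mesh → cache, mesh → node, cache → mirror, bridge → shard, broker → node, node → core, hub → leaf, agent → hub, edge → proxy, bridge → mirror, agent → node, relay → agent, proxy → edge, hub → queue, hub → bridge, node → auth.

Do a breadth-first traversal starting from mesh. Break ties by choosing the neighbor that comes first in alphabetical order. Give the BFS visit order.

Visit mesh; enqueue cache, core, hub, node → queue [cache, core, hub, node]
Visit cache; enqueue broker, mirror, shard → queue [core, hub, node, broker, mirror, shard]
Visit core; enqueue ingest, root → queue [hub, node, broker, mirror, shard, ingest, root]
Visit hub; enqueue bridge, edge, leaf, queue → queue [node, broker, mirror, shard, ingest, root, bridge, edge, leaf, queue]
Visit node; enqueue auth → queue [broker, mirror, shard, ingest, root, bridge, edge, leaf, queue, auth]
Visit broker; enqueue proxy → queue [mirror, shard, ingest, root, bridge, edge, leaf, queue, auth, proxy]
Visit mirror → queue [shard, ingest, root, bridge, edge, leaf, queue, auth, proxy]
Visit shard → queue [ingest, root, bridge, edge, leaf, queue, auth, proxy]
Visit ingest → queue [root, bridge, edge, leaf, queue, auth, proxy]
Visit root; enqueue peer → queue [bridge, edge, leaf, queue, auth, proxy, peer]
Visit bridge; enqueue agent → queue [edge, leaf, queue, auth, proxy, peer, agent]
Visit edge → queue [leaf, queue, auth, proxy, peer, agent]
Visit leaf → queue [queue, auth, proxy, peer, agent]
Visit queue; enqueue gate → queue [auth, proxy, peer, agent, gate]
Visit auth → queue [proxy, peer, agent, gate]
Visit proxy → queue [peer, agent, gate]
Visit peer → queue [agent, gate]
Visit agent → queue [gate]
Visit gate; enqueue relay → queue [relay]
Visit relay → queue []

mesh, cache, core, hub, node, broker, mirror, shard, ingest, root, bridge, edge, leaf, queue, auth, proxy, peer, agent, gate, relay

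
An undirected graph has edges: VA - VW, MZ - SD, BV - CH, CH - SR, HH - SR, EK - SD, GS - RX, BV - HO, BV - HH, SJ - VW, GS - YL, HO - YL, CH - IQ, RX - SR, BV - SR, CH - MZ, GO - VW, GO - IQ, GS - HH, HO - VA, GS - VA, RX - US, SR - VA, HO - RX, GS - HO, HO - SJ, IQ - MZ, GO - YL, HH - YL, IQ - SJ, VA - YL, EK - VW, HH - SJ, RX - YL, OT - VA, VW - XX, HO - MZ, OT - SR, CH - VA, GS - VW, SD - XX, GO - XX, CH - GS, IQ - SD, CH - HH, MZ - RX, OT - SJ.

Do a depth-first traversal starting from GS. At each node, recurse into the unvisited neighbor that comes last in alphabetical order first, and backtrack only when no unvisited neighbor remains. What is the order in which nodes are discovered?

GS YL VA VW XX SD MZ RX US SR OT SJ IQ GO CH HH BV HO EK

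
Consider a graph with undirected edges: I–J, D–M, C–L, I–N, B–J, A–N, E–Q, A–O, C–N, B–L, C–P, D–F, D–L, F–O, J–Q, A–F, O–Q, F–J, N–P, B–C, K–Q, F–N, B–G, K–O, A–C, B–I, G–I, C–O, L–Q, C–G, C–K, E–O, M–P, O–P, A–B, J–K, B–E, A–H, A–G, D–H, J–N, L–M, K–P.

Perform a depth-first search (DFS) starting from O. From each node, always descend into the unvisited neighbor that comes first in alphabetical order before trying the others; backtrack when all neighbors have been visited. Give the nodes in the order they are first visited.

O -> A -> B -> C -> G -> I -> J -> F -> D -> H -> L -> M -> P -> K -> Q -> E -> N

Visit O
O → A
A → B
B → C
C → G
G → I
I → J
J → F
F → D
D → H
D → L
L → M
M → P
P → K
K → Q
Q → E
P → N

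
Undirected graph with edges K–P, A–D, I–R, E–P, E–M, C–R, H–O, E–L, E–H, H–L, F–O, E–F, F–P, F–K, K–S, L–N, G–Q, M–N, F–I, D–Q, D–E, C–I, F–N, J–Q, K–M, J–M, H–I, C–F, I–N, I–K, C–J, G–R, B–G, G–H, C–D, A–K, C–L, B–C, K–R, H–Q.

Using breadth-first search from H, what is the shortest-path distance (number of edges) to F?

Level 0: H
Level 1: E, G, I, L, O, Q
Level 2: B, C, D, F, J, K, M, N, P, R
Level 3: A, S
F first appears at level 2.

2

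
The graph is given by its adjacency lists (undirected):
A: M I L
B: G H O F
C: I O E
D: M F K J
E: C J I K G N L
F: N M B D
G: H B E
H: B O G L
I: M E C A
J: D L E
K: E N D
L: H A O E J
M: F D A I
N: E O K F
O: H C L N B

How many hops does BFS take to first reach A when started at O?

2

Level 0: O
Level 1: B, C, H, L, N
Level 2: A, E, F, G, I, J, K
Level 3: D, M
A first appears at level 2.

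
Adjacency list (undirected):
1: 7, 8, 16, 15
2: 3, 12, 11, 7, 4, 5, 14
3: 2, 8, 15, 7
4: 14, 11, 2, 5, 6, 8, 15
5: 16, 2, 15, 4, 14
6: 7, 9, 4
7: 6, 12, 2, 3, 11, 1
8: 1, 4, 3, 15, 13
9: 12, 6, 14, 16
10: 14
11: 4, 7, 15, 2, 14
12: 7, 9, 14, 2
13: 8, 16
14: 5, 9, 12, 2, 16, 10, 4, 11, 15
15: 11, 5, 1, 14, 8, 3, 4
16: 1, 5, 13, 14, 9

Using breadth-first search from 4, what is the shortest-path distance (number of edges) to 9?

Level 0: 4
Level 1: 2, 5, 6, 8, 11, 14, 15
Level 2: 1, 3, 7, 9, 10, 12, 13, 16
9 first appears at level 2.

2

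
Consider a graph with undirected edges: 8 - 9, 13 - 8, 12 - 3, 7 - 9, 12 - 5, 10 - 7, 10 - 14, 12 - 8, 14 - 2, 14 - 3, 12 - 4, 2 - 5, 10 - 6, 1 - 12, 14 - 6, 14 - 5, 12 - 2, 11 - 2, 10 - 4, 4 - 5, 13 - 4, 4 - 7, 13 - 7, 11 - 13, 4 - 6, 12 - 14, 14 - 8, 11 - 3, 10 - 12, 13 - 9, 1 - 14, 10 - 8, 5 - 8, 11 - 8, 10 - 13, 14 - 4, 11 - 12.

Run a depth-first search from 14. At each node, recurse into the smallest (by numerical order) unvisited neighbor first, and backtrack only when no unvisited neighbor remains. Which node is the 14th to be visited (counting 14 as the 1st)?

13

Visit 14
14 → 1
1 → 12
12 → 2
2 → 5
5 → 4
4 → 6
6 → 10
10 → 7
7 → 9
9 → 8
8 → 11
11 → 3
11 → 13

Visit order: 14, 1, 12, 2, 5, 4, 6, 10, 7, 9, 8, 11, 3, 13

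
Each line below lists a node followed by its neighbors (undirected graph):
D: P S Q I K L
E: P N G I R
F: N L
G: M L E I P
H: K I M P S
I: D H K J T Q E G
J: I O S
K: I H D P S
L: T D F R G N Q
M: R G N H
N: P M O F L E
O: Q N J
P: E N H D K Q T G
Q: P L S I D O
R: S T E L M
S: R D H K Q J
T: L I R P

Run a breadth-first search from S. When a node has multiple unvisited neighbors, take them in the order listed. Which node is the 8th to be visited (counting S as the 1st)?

T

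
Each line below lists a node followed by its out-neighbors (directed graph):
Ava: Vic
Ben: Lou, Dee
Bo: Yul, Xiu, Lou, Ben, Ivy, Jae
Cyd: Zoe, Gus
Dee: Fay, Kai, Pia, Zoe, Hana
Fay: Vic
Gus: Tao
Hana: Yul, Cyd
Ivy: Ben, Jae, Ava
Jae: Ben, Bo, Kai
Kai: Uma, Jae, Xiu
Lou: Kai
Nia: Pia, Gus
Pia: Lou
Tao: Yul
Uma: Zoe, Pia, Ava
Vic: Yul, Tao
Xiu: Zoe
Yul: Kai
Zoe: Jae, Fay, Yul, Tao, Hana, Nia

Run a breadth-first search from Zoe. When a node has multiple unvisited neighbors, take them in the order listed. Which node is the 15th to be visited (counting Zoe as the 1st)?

Visit Zoe; enqueue Jae, Fay, Yul, Tao, Hana, Nia → queue [Jae, Fay, Yul, Tao, Hana, Nia]
Visit Jae; enqueue Ben, Bo, Kai → queue [Fay, Yul, Tao, Hana, Nia, Ben, Bo, Kai]
Visit Fay; enqueue Vic → queue [Yul, Tao, Hana, Nia, Ben, Bo, Kai, Vic]
Visit Yul → queue [Tao, Hana, Nia, Ben, Bo, Kai, Vic]
Visit Tao → queue [Hana, Nia, Ben, Bo, Kai, Vic]
Visit Hana; enqueue Cyd → queue [Nia, Ben, Bo, Kai, Vic, Cyd]
Visit Nia; enqueue Pia, Gus → queue [Ben, Bo, Kai, Vic, Cyd, Pia, Gus]
Visit Ben; enqueue Lou, Dee → queue [Bo, Kai, Vic, Cyd, Pia, Gus, Lou, Dee]
Visit Bo; enqueue Xiu, Ivy → queue [Kai, Vic, Cyd, Pia, Gus, Lou, Dee, Xiu, Ivy]
Visit Kai; enqueue Uma → queue [Vic, Cyd, Pia, Gus, Lou, Dee, Xiu, Ivy, Uma]
Visit Vic → queue [Cyd, Pia, Gus, Lou, Dee, Xiu, Ivy, Uma]
Visit Cyd → queue [Pia, Gus, Lou, Dee, Xiu, Ivy, Uma]
Visit Pia → queue [Gus, Lou, Dee, Xiu, Ivy, Uma]
Visit Gus → queue [Lou, Dee, Xiu, Ivy, Uma]
Visit Lou → queue [Dee, Xiu, Ivy, Uma]
Visit Dee → queue [Xiu, Ivy, Uma]
Visit Xiu → queue [Ivy, Uma]
Visit Ivy; enqueue Ava → queue [Uma, Ava]
Visit Uma → queue [Ava]
Visit Ava → queue []

Visit order: Zoe, Jae, Fay, Yul, Tao, Hana, Nia, Ben, Bo, Kai, Vic, Cyd, Pia, Gus, Lou, Dee, Xiu, Ivy, Uma, Ava

Lou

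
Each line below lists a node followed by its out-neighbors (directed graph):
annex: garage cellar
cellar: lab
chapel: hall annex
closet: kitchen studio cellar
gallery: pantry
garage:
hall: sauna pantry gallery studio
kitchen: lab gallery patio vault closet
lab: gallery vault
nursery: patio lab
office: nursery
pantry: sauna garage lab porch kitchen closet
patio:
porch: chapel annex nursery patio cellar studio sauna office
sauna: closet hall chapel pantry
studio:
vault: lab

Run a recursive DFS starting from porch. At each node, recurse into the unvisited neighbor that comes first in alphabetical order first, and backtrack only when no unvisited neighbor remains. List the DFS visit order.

Visit porch
porch → annex
annex → cellar
cellar → lab
lab → gallery
gallery → pantry
pantry → closet
closet → kitchen
kitchen → patio
kitchen → vault
closet → studio
pantry → garage
pantry → sauna
sauna → chapel
chapel → hall
porch → nursery
porch → office

porch, annex, cellar, lab, gallery, pantry, closet, kitchen, patio, vault, studio, garage, sauna, chapel, hall, nursery, office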